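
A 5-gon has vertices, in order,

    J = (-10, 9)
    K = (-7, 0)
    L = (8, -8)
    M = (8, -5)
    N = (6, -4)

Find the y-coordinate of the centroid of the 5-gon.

Apply the shoelace (surveyor's) formula. First the cross-terms c_i = x_i·y_{i+1} − x_{i+1}·y_i:
  63, 56, 24, -2, 14  ⇒  2A = 155, A = 77.5.
Then Σ (y_i + y_{i+1})·c_i = -105, so ȳ = -105 / (6·77.5) = -7/31.

-7/31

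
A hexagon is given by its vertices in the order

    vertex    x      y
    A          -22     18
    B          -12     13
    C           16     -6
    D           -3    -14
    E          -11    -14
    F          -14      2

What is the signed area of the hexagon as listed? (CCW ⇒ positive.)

-493

A→B: (-22)(13) − (-12)(18) = -70
B→C: (-12)(-6) − (16)(13) = -136
C→D: (16)(-14) − (-3)(-6) = -242
D→E: (-3)(-14) − (-11)(-14) = -112
E→F: (-11)(2) − (-14)(-14) = -218
F→A: (-14)(18) − (-22)(2) = -208
Σ = -986
Signed area = Σ/2 = -493 (negative ⇒ clockwise traversal).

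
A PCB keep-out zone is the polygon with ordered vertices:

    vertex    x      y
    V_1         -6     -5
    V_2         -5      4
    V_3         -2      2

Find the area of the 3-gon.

Apply the shoelace formula: 2A = Σ (x_i·y_{i+1} − x_{i+1}·y_i), indices taken mod 3.
V_1→V_2: (-6)(4) − (-5)(-5) = -49
V_2→V_3: (-5)(2) − (-2)(4) = -2
V_3→V_1: (-2)(-5) − (-6)(2) = 22
Σ = -29
Area = |Σ|/2 = 14.5.

14.5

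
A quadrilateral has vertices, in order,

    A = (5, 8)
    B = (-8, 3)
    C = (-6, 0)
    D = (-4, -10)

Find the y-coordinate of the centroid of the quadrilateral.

Apply Gauss's area formula. First the cross-terms c_i = x_i·y_{i+1} − x_{i+1}·y_i:
  79, 18, 60, 18  ⇒  2A = 175, A = 87.5.
Then Σ (y_i + y_{i+1})·c_i = 287, so ȳ = 287 / (6·87.5) = 41/75.

41/75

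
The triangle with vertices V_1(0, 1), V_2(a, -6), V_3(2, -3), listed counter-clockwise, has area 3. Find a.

Write out the shoelace sum; only the two edges meeting at V_2 involve a:
2·Area = [(0·(-6) − a·1) + (a·(-3) − 2·(-6))] + 2
       = -4·a + 14 = 6
⇒ a = 2.

2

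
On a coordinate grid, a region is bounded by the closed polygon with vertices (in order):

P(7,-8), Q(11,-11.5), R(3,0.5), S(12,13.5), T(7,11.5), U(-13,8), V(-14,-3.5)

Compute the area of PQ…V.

312.5

Apply Gauss's area formula: 2A = Σ (x_i·y_{i+1} − x_{i+1}·y_i), indices taken mod 7.
Cross-terms: 7.5, 40, 34.5, 43.5, 205.5, 157.5, 136.5  ⇒  Σ = 625
Area = |Σ|/2 = 312.5.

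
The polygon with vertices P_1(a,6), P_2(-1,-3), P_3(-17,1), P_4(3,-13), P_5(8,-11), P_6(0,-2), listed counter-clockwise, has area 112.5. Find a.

2

Write out the shoelace sum; only the two edges meeting at P_1 involve a:
2·Area = [(0·6 − a·(-2)) + (a·(-3) − (-1)·6)] + 221
       = -1·a + 227 = 225
⇒ a = 2.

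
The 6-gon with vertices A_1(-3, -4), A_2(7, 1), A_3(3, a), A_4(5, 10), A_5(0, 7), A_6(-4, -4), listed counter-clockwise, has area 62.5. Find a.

3

The doubled signed area Σ (x_i y_{i+1} − x_{i+1} y_i) is linear in a.
With a=0 it equals 119; the coefficient of a is 2 (from the two edges through A_3).
So 2·a + 119 = 2·62.5 = 125 ⇒ a = 3.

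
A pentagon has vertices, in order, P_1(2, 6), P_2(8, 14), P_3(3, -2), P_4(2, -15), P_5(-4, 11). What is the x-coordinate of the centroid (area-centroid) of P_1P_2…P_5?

Apply the shoelace (surveyor's) formula. First the cross-terms c_i = x_i·y_{i+1} − x_{i+1}·y_i:
  -20, -58, -41, -38, -46  ⇒  2A = -203, A = -101.5.
Then Σ (x_i + x_{i+1})·c_i = -875, so x̄ = -875 / (6·(-101.5)) = 125/87.

125/87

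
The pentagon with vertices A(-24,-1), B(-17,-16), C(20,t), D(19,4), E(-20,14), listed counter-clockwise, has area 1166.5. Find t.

The doubled signed area Σ (x_i y_{i+1} − x_{i+1} y_i) is linear in t.
With t=0 it equals 1469; the coefficient of t is -36 (from the two edges through C).
So -36·t + 1469 = 2·1166.5 = 2333 ⇒ t = -24.

-24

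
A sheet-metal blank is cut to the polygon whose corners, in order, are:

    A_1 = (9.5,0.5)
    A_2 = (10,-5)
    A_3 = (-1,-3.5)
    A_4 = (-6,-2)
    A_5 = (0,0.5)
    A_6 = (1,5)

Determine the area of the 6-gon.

Apply the surveyor's formula: 2A = Σ (x_i·y_{i+1} − x_{i+1}·y_i), indices taken mod 6.
A_1→A_2: (9.5)(-5) − (10)(0.5) = -52.5
A_2→A_3: (10)(-3.5) − (-1)(-5) = -40
A_3→A_4: (-1)(-2) − (-6)(-3.5) = -19
A_4→A_5: (-6)(0.5) − (0)(-2) = -3
A_5→A_6: (0)(5) − (1)(0.5) = -0.5
A_6→A_1: (1)(0.5) − (9.5)(5) = -47
Σ = -162
Area = |Σ|/2 = 81.

81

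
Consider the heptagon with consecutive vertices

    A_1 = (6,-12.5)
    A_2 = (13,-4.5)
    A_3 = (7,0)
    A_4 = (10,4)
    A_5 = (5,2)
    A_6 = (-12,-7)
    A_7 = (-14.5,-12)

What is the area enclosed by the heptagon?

239.875

Apply the shoelace (surveyor's) formula: 2A = Σ (x_i·y_{i+1} − x_{i+1}·y_i), indices taken mod 7.
Σ = (135.5) + (31.5) + (28) + (0) + (-11) + (42.5) + (253.25) = 479.75
Area = |Σ|/2 = 239.875.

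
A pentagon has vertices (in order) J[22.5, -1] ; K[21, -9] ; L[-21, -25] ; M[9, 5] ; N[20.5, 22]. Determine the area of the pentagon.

Apply Gauss's area formula: 2A = Σ (x_i·y_{i+1} − x_{i+1}·y_i), indices taken mod 5.
Σ = (-181.5) + (-714) + (120) + (95.5) + (-515.5) = -1195.5
Area = |Σ|/2 = 597.75.

597.75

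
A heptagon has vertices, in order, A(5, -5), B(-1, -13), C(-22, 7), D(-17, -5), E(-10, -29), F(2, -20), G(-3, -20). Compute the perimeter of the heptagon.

114

|AB| = √((-6)² + (-8)²) = √100 = 10
|BC| = √((-21)² + (20)²) = √841 = 29
|CD| = √((5)² + (-12)²) = √169 = 13
|DE| = √((7)² + (-24)²) = √625 = 25
|EF| = √((12)² + (9)²) = √225 = 15
|FG| = √((-5)² + (0)²) = √25 = 5
|GA| = √((8)² + (15)²) = √289 = 17
Perimeter = 10 + 29 + 13 + 25 + 15 + 5 + 17 = 114.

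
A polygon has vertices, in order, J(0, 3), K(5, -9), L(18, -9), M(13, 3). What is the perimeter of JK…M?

|JK| = √((5)² + (-12)²) = √169 = 13
|KL| = √((13)² + (0)²) = √169 = 13
|LM| = √((-5)² + (12)²) = √169 = 13
|MJ| = √((-13)² + (0)²) = √169 = 13
Perimeter = 13 + 13 + 13 + 13 = 52.

52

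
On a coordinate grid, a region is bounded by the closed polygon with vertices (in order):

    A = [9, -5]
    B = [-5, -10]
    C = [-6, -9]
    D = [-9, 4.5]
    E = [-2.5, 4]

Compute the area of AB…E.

Apply the shoelace formula: 2A = Σ (x_i·y_{i+1} − x_{i+1}·y_i), indices taken mod 5.
Cross-terms: -115, -15, -108, -24.75, -23.5  ⇒  Σ = -286.25
Area = |Σ|/2 = 143.125.

143.125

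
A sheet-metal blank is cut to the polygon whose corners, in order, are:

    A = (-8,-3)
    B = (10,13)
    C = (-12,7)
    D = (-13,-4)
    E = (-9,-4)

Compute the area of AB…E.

Apply Gauss's area formula: 2A = Σ (x_i·y_{i+1} − x_{i+1}·y_i), indices taken mod 5.
A→B: (-8)(13) − (10)(-3) = -74
B→C: (10)(7) − (-12)(13) = 226
C→D: (-12)(-4) − (-13)(7) = 139
D→E: (-13)(-4) − (-9)(-4) = 16
E→A: (-9)(-3) − (-8)(-4) = -5
Σ = 302
Area = |Σ|/2 = 151.

151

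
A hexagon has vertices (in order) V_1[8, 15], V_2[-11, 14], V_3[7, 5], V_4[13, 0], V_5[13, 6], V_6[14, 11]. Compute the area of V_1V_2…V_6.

159

Apply the shoelace formula: 2A = Σ (x_i·y_{i+1} − x_{i+1}·y_i), indices taken mod 6.
Σ = (277) + (-153) + (-65) + (78) + (59) + (122) = 318
Area = |Σ|/2 = 159.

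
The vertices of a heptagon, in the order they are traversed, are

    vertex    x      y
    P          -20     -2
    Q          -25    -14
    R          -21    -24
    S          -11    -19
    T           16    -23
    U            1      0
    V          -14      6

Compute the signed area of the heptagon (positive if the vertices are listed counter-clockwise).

Apply the surveyor's formula: 2A = Σ (x_i·y_{i+1} − x_{i+1}·y_i), indices taken mod 7.
Cross-terms: 230, 306, 135, 557, 23, 6, 148  ⇒  Σ = 1405
Signed area = Σ/2 = 702.5 (positive ⇒ counter-clockwise traversal).

702.5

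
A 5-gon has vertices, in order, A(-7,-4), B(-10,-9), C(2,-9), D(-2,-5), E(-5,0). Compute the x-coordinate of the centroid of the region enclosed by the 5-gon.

-220/49

Apply the surveyor's formula. First the cross-terms c_i = x_i·y_{i+1} − x_{i+1}·y_i:
  23, 108, -28, -25, 20  ⇒  2A = 98, A = 49.
Then Σ (x_i + x_{i+1})·c_i = -1320, so x̄ = -1320 / (6·49) = -220/49.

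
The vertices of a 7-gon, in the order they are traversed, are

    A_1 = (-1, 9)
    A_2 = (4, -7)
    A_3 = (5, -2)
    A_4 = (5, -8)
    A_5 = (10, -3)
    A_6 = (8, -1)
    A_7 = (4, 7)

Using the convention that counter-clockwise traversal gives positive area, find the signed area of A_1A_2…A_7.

75

Σ = (-29) + (27) + (-30) + (65) + (14) + (60) + (43) = 150
Signed area = Σ/2 = 75 (positive ⇒ counter-clockwise traversal).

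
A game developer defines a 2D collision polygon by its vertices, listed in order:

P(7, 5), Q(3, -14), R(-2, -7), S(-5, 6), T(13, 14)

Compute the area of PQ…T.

195

Apply the shoelace (surveyor's) formula: 2A = Σ (x_i·y_{i+1} − x_{i+1}·y_i), indices taken mod 5.
P→Q: (7)(-14) − (3)(5) = -113
Q→R: (3)(-7) − (-2)(-14) = -49
R→S: (-2)(6) − (-5)(-7) = -47
S→T: (-5)(14) − (13)(6) = -148
T→P: (13)(5) − (7)(14) = -33
Σ = -390
Area = |Σ|/2 = 195.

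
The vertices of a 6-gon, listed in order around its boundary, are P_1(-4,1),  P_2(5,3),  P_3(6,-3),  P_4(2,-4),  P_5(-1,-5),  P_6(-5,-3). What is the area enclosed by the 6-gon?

60.5

Σ = (-17) + (-33) + (-18) + (-14) + (-22) + (-17) = -121
Area = |Σ|/2 = 60.5.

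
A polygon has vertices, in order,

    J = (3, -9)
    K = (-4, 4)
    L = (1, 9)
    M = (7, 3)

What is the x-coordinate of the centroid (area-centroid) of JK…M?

Apply the surveyor's formula. First the cross-terms c_i = x_i·y_{i+1} − x_{i+1}·y_i:
  -24, -40, -60, -72  ⇒  2A = -196, A = -98.
Then Σ (x_i + x_{i+1})·c_i = -1056, so x̄ = -1056 / (6·(-98)) = 88/49.

88/49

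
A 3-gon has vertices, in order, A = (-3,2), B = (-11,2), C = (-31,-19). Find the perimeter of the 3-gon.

72

|AB| = √((-8)² + (0)²) = √64 = 8
|BC| = √((-20)² + (-21)²) = √841 = 29
|CA| = √((28)² + (21)²) = √1225 = 35
Perimeter = 8 + 29 + 35 = 72.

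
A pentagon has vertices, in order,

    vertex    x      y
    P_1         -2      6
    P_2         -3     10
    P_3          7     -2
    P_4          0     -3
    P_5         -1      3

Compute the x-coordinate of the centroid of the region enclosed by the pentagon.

13/9

Apply the shoelace (surveyor's) formula. First the cross-terms c_i = x_i·y_{i+1} − x_{i+1}·y_i:
  -2, -64, -21, -3, 0  ⇒  2A = -90, A = -45.
Then Σ (x_i + x_{i+1})·c_i = -390, so x̄ = -390 / (6·(-45)) = 13/9.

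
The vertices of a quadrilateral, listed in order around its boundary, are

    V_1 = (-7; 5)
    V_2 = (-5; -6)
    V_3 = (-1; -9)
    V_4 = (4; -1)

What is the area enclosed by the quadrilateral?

Apply the surveyor's formula: 2A = Σ (x_i·y_{i+1} − x_{i+1}·y_i), indices taken mod 4.
Σ = (67) + (39) + (37) + (13) = 156
Area = |Σ|/2 = 78.

78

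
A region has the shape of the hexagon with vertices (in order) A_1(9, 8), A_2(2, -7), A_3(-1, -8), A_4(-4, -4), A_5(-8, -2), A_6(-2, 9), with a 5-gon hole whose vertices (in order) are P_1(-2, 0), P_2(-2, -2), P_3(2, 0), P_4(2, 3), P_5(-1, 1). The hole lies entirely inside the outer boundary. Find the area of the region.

153

Outer boundary:
A_1→A_2: (9)(-7) − (2)(8) = -79
A_2→A_3: (2)(-8) − (-1)(-7) = -23
A_3→A_4: (-1)(-4) − (-4)(-8) = -28
A_4→A_5: (-4)(-2) − (-8)(-4) = -24
A_5→A_6: (-8)(9) − (-2)(-2) = -76
A_6→A_1: (-2)(8) − (9)(9) = -97
Σ = -327
Area = |Σ|/2 = 163.5.
Hole:
P_1→P_2: (-2)(-2) − (-2)(0) = 4
P_2→P_3: (-2)(0) − (2)(-2) = 4
P_3→P_4: (2)(3) − (2)(0) = 6
P_4→P_5: (2)(1) − (-1)(3) = 5
P_5→P_1: (-1)(0) − (-2)(1) = 2
Σ = 21
Area = |Σ|/2 = 10.5.
Net area = 163.5 − 10.5 = 153.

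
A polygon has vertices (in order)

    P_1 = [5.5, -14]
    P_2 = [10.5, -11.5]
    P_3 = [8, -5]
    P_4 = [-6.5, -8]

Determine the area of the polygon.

Apply the surveyor's formula: 2A = Σ (x_i·y_{i+1} − x_{i+1}·y_i), indices taken mod 4.
Cross-terms: 83.75, 39.5, -96.5, 135  ⇒  Σ = 161.75
Area = |Σ|/2 = 80.875.

80.875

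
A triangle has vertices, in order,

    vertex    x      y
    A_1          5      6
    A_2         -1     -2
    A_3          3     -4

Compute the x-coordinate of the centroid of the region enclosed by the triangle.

Apply Gauss's area formula. First the cross-terms c_i = x_i·y_{i+1} − x_{i+1}·y_i:
  -4, 10, 38  ⇒  2A = 44, A = 22.
Then Σ (x_i + x_{i+1})·c_i = 308, so x̄ = 308 / (6·22) = 7/3.

7/3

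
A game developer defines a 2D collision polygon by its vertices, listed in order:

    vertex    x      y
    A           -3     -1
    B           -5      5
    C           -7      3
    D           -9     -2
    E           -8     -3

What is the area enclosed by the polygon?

25.5

Apply Gauss's area formula: 2A = Σ (x_i·y_{i+1} − x_{i+1}·y_i), indices taken mod 5.
Σ = (-20) + (20) + (41) + (11) + (-1) = 51
Area = |Σ|/2 = 25.5.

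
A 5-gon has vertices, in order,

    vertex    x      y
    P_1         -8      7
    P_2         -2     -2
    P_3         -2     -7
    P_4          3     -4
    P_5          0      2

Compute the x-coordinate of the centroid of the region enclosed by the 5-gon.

Apply Gauss's area formula. First the cross-terms c_i = x_i·y_{i+1} − x_{i+1}·y_i:
  30, 10, 29, 6, 16  ⇒  2A = 91, A = 45.5.
Then Σ (x_i + x_{i+1})·c_i = -421, so x̄ = -421 / (6·45.5) = -421/273.

-421/273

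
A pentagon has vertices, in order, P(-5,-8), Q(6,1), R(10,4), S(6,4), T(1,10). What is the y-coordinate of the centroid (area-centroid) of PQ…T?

85/57

Apply the shoelace (surveyor's) formula. First the cross-terms c_i = x_i·y_{i+1} − x_{i+1}·y_i:
  43, 14, 16, 56, 42  ⇒  2A = 171, A = 85.5.
Then Σ (y_i + y_{i+1})·c_i = 765, so ȳ = 765 / (6·85.5) = 85/57.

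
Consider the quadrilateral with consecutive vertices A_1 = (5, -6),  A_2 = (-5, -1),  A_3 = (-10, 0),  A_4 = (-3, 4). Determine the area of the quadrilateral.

43.5

Apply Gauss's area formula: 2A = Σ (x_i·y_{i+1} − x_{i+1}·y_i), indices taken mod 4.
Cross-terms: -35, -10, -40, -2  ⇒  Σ = -87
Area = |Σ|/2 = 43.5.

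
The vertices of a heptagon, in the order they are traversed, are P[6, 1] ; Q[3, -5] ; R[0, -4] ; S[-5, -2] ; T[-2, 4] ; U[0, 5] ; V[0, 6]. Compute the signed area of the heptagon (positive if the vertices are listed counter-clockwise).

-67.5

Apply Gauss's area formula: 2A = Σ (x_i·y_{i+1} − x_{i+1}·y_i), indices taken mod 7.
Σ = (-33) + (-12) + (-20) + (-24) + (-10) + (0) + (-36) = -135
Signed area = Σ/2 = -67.5 (negative ⇒ clockwise traversal).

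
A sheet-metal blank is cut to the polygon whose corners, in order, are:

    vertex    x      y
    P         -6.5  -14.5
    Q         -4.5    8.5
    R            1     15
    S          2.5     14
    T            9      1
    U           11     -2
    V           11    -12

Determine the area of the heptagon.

Apply the shoelace (surveyor's) formula: 2A = Σ (x_i·y_{i+1} − x_{i+1}·y_i), indices taken mod 7.
P→Q: (-6.5)(8.5) − (-4.5)(-14.5) = -120.5
Q→R: (-4.5)(15) − (1)(8.5) = -76
R→S: (1)(14) − (2.5)(15) = -23.5
S→T: (2.5)(1) − (9)(14) = -123.5
T→U: (9)(-2) − (11)(1) = -29
U→V: (11)(-12) − (11)(-2) = -110
V→P: (11)(-14.5) − (-6.5)(-12) = -237.5
Σ = -720
Area = |Σ|/2 = 360.

360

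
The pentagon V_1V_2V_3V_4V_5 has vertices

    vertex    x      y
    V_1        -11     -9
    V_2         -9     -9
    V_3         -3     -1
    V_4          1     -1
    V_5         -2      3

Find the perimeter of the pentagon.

36

|V_1V_2| = √((2)² + (0)²) = √4 = 2
|V_2V_3| = √((6)² + (8)²) = √100 = 10
|V_3V_4| = √((4)² + (0)²) = √16 = 4
|V_4V_5| = √((-3)² + (4)²) = √25 = 5
|V_5V_1| = √((-9)² + (-12)²) = √225 = 15
Perimeter = 2 + 10 + 4 + 5 + 15 = 36.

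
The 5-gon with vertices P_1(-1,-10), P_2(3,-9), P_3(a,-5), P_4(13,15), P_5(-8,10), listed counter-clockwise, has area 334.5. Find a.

10

The doubled signed area Σ (x_i y_{i+1} − x_{i+1} y_i) is linear in a.
With a=0 it equals 429; the coefficient of a is 24 (from the two edges through P_3).
So 24·a + 429 = 2·334.5 = 669 ⇒ a = 10.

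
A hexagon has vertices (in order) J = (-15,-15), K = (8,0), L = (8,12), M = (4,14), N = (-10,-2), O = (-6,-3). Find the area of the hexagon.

Σ = (120) + (96) + (64) + (132) + (18) + (45) = 475
Area = |Σ|/2 = 237.5.

237.5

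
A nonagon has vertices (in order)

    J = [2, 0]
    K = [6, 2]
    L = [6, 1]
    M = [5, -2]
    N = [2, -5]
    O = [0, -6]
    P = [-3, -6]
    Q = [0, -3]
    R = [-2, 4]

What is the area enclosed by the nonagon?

Apply the shoelace formula: 2A = Σ (x_i·y_{i+1} − x_{i+1}·y_i), indices taken mod 9.
Cross-terms: 4, -6, -17, -21, -12, -18, 9, -6, -8  ⇒  Σ = -75
Area = |Σ|/2 = 37.5.

37.5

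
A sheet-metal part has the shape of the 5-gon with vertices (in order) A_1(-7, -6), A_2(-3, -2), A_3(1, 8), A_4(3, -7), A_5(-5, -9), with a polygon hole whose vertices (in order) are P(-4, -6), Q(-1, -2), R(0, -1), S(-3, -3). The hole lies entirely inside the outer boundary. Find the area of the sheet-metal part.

73

Outer boundary:
A_1→A_2: (-7)(-2) − (-3)(-6) = -4
A_2→A_3: (-3)(8) − (1)(-2) = -22
A_3→A_4: (1)(-7) − (3)(8) = -31
A_4→A_5: (3)(-9) − (-5)(-7) = -62
A_5→A_1: (-5)(-6) − (-7)(-9) = -33
Σ = -152
Area = |Σ|/2 = 76.
Hole:
Apply Gauss's area formula: 2A = Σ (x_i·y_{i+1} − x_{i+1}·y_i), indices taken mod 4.
Σ = (2) + (1) + (-3) + (6) = 6
Area = |Σ|/2 = 3.
Net area = 76 − 3 = 73.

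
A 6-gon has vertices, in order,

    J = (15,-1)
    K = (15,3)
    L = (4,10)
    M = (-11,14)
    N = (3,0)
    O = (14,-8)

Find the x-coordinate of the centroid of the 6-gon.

31/6

Apply Gauss's area formula. First the cross-terms c_i = x_i·y_{i+1} − x_{i+1}·y_i:
  60, 138, 166, -42, -24, 106  ⇒  2A = 404, A = 202.
Then Σ (x_i + x_{i+1})·c_i = 6262, so x̄ = 6262 / (6·202) = 31/6.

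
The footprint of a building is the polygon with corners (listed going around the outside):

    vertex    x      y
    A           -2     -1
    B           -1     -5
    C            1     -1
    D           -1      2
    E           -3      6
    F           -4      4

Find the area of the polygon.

20

Apply Gauss's area formula: 2A = Σ (x_i·y_{i+1} − x_{i+1}·y_i), indices taken mod 6.
A→B: (-2)(-5) − (-1)(-1) = 9
B→C: (-1)(-1) − (1)(-5) = 6
C→D: (1)(2) − (-1)(-1) = 1
D→E: (-1)(6) − (-3)(2) = 0
E→F: (-3)(4) − (-4)(6) = 12
F→A: (-4)(-1) − (-2)(4) = 12
Σ = 40
Area = |Σ|/2 = 20.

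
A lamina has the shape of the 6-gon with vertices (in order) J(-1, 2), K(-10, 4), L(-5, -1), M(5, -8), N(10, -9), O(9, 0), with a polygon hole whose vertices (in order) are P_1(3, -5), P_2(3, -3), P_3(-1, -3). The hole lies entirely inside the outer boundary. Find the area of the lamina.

108.5

Outer boundary:
Apply the surveyor's formula: 2A = Σ (x_i·y_{i+1} − x_{i+1}·y_i), indices taken mod 6.
Σ = (16) + (30) + (45) + (35) + (81) + (18) = 225
Area = |Σ|/2 = 112.5.
Hole:
Apply the shoelace formula: 2A = Σ (x_i·y_{i+1} − x_{i+1}·y_i), indices taken mod 3.
Σ = (6) + (-12) + (14) = 8
Area = |Σ|/2 = 4.
Net area = 112.5 − 4 = 108.5.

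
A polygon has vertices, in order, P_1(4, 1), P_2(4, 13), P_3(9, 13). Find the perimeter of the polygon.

|P_1P_2| = √((0)² + (12)²) = √144 = 12
|P_2P_3| = √((5)² + (0)²) = √25 = 5
|P_3P_1| = √((-5)² + (-12)²) = √169 = 13
Perimeter = 12 + 5 + 13 = 30.

30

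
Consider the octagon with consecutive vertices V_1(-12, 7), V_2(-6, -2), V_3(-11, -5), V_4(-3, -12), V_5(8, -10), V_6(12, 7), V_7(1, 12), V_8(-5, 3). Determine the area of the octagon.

347

Apply the shoelace (surveyor's) formula: 2A = Σ (x_i·y_{i+1} − x_{i+1}·y_i), indices taken mod 8.
V_1→V_2: (-12)(-2) − (-6)(7) = 66
V_2→V_3: (-6)(-5) − (-11)(-2) = 8
V_3→V_4: (-11)(-12) − (-3)(-5) = 117
V_4→V_5: (-3)(-10) − (8)(-12) = 126
V_5→V_6: (8)(7) − (12)(-10) = 176
V_6→V_7: (12)(12) − (1)(7) = 137
V_7→V_8: (1)(3) − (-5)(12) = 63
V_8→V_1: (-5)(7) − (-12)(3) = 1
Σ = 694
Area = |Σ|/2 = 347.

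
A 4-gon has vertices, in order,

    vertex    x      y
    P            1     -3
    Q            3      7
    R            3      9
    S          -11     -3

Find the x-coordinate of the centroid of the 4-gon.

Apply the surveyor's formula. First the cross-terms c_i = x_i·y_{i+1} − x_{i+1}·y_i:
  16, 6, 90, 36  ⇒  2A = 148, A = 74.
Then Σ (x_i + x_{i+1})·c_i = -980, so x̄ = -980 / (6·74) = -245/111.

-245/111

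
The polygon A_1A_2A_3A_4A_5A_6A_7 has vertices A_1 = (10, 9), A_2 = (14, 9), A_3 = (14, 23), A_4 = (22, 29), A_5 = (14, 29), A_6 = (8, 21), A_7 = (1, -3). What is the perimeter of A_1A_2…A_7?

|A_1A_2| = √((4)² + (0)²) = √16 = 4
|A_2A_3| = √((0)² + (14)²) = √196 = 14
|A_3A_4| = √((8)² + (6)²) = √100 = 10
|A_4A_5| = √((-8)² + (0)²) = √64 = 8
|A_5A_6| = √((-6)² + (-8)²) = √100 = 10
|A_6A_7| = √((-7)² + (-24)²) = √625 = 25
|A_7A_1| = √((9)² + (12)²) = √225 = 15
Perimeter = 4 + 14 + 10 + 8 + 10 + 25 + 15 = 86.

86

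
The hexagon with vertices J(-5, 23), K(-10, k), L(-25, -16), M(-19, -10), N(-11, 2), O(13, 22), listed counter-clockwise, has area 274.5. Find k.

The doubled signed area Σ (x_i y_{i+1} − x_{i+1} y_i) is linear in k.
With k=0 it equals 329; the coefficient of k is 20 (from the two edges through K).
So 20·k + 329 = 2·274.5 = 549 ⇒ k = 11.

11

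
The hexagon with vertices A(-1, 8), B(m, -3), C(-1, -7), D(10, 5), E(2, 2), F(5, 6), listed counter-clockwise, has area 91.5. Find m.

Write out the shoelace sum; only the two edges meeting at B involve m:
2·Area = [((-1)·(-3) − m·8) + (m·(-7) − (-1)·(-3))] + 123
       = -15·m + 123 = 183
⇒ m = -4.

-4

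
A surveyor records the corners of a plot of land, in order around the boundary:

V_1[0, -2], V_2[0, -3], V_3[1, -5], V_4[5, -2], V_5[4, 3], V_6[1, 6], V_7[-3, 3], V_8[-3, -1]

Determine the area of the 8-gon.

Apply Gauss's area formula: 2A = Σ (x_i·y_{i+1} − x_{i+1}·y_i), indices taken mod 8.
Σ = (0) + (3) + (23) + (23) + (21) + (21) + (12) + (6) = 109
Area = |Σ|/2 = 54.5.

54.5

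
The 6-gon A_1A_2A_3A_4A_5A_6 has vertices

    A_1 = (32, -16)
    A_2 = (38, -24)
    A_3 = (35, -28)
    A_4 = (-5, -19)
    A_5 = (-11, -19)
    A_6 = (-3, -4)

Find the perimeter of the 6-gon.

116

|A_1A_2| = √((6)² + (-8)²) = √100 = 10
|A_2A_3| = √((-3)² + (-4)²) = √25 = 5
|A_3A_4| = √((-40)² + (9)²) = √1681 = 41
|A_4A_5| = √((-6)² + (0)²) = √36 = 6
|A_5A_6| = √((8)² + (15)²) = √289 = 17
|A_6A_1| = √((35)² + (-12)²) = √1369 = 37
Perimeter = 10 + 5 + 41 + 6 + 17 + 37 = 116.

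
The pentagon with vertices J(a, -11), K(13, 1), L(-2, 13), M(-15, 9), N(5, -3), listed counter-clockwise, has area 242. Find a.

12

The doubled signed area Σ (x_i y_{i+1} − x_{i+1} y_i) is linear in a.
With a=0 it equals 436; the coefficient of a is 4 (from the two edges through J).
So 4·a + 436 = 2·242 = 484 ⇒ a = 12.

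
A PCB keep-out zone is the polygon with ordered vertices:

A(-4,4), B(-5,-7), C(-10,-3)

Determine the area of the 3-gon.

Apply the surveyor's formula: 2A = Σ (x_i·y_{i+1} − x_{i+1}·y_i), indices taken mod 3.
Cross-terms: 48, -55, -52  ⇒  Σ = -59
Area = |Σ|/2 = 29.5.

29.5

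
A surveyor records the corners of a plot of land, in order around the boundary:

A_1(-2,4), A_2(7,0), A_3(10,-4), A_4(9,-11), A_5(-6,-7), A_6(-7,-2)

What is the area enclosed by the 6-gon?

164

Apply the shoelace formula: 2A = Σ (x_i·y_{i+1} − x_{i+1}·y_i), indices taken mod 6.
A_1→A_2: (-2)(0) − (7)(4) = -28
A_2→A_3: (7)(-4) − (10)(0) = -28
A_3→A_4: (10)(-11) − (9)(-4) = -74
A_4→A_5: (9)(-7) − (-6)(-11) = -129
A_5→A_6: (-6)(-2) − (-7)(-7) = -37
A_6→A_1: (-7)(4) − (-2)(-2) = -32
Σ = -328
Area = |Σ|/2 = 164.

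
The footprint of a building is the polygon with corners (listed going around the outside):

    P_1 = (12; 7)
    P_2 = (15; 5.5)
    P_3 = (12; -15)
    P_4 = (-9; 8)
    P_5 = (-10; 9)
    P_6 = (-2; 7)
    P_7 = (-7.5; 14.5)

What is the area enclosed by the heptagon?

Cross-terms: -39, -291, -39, -1, -52, 23.5, -226.5  ⇒  Σ = -625
Area = |Σ|/2 = 312.5.

312.5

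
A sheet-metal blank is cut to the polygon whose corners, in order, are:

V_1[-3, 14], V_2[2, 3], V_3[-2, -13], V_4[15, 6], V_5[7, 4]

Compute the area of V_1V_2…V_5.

127

Σ = (-37) + (-20) + (183) + (18) + (110) = 254
Area = |Σ|/2 = 127.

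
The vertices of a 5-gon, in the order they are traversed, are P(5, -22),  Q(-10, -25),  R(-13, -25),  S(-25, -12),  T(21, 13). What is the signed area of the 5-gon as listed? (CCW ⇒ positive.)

Apply Gauss's area formula: 2A = Σ (x_i·y_{i+1} − x_{i+1}·y_i), indices taken mod 5.
Σ = (-345) + (-75) + (-469) + (-73) + (-527) = -1489
Signed area = Σ/2 = -744.5 (negative ⇒ clockwise traversal).

-744.5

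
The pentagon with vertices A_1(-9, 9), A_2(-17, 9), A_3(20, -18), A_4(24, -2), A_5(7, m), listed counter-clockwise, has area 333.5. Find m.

0

The doubled signed area Σ (x_i y_{i+1} − x_{i+1} y_i) is linear in m.
With m=0 it equals 667; the coefficient of m is 33 (from the two edges through A_5).
So 33·m + 667 = 2·333.5 = 667 ⇒ m = 0.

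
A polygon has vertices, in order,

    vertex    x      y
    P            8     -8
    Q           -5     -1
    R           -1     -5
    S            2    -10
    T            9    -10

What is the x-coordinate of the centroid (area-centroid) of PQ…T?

319/111

Apply the shoelace (surveyor's) formula. First the cross-terms c_i = x_i·y_{i+1} − x_{i+1}·y_i:
  -48, 24, 20, 70, 8  ⇒  2A = 74, A = 37.
Then Σ (x_i + x_{i+1})·c_i = 638, so x̄ = 638 / (6·37) = 319/111.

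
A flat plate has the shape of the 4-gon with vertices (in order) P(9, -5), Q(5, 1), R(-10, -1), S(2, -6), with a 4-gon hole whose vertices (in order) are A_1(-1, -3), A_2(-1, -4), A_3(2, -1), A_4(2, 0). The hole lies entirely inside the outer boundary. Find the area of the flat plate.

69.5

Outer boundary:
Apply the shoelace formula: 2A = Σ (x_i·y_{i+1} − x_{i+1}·y_i), indices taken mod 4.
Σ = (34) + (5) + (62) + (44) = 145
Area = |Σ|/2 = 72.5.
Hole:
Apply the shoelace (surveyor's) formula: 2A = Σ (x_i·y_{i+1} − x_{i+1}·y_i), indices taken mod 4.
Σ = (1) + (9) + (2) + (-6) = 6
Area = |Σ|/2 = 3.
Net area = 72.5 − 3 = 69.5.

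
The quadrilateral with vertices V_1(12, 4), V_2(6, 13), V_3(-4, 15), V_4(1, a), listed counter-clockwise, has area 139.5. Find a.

-1

The doubled signed area Σ (x_i y_{i+1} − x_{i+1} y_i) is linear in a.
With a=0 it equals 263; the coefficient of a is -16 (from the two edges through V_4).
So -16·a + 263 = 2·139.5 = 279 ⇒ a = -1.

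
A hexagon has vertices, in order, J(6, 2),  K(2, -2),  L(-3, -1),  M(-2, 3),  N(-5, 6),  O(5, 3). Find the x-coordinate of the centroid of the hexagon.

58/85

Apply the shoelace (surveyor's) formula. First the cross-terms c_i = x_i·y_{i+1} − x_{i+1}·y_i:
  -16, -8, -11, 3, -45, -8  ⇒  2A = -85, A = -42.5.
Then Σ (x_i + x_{i+1})·c_i = -174, so x̄ = -174 / (6·(-42.5)) = 58/85.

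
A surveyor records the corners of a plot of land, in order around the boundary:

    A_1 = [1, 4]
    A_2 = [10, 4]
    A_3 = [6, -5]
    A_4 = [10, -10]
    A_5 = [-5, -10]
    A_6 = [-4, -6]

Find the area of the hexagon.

Apply the shoelace (surveyor's) formula: 2A = Σ (x_i·y_{i+1} − x_{i+1}·y_i), indices taken mod 6.
Cross-terms: -36, -74, -10, -150, -10, -10  ⇒  Σ = -290
Area = |Σ|/2 = 145.

145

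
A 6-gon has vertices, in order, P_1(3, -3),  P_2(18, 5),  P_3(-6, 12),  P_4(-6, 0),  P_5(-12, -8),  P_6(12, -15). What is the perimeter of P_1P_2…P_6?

|P_1P_2| = √((15)² + (8)²) = √289 = 17
|P_2P_3| = √((-24)² + (7)²) = √625 = 25
|P_3P_4| = √((0)² + (-12)²) = √144 = 12
|P_4P_5| = √((-6)² + (-8)²) = √100 = 10
|P_5P_6| = √((24)² + (-7)²) = √625 = 25
|P_6P_1| = √((-9)² + (12)²) = √225 = 15
Perimeter = 17 + 25 + 12 + 10 + 25 + 15 = 104.

104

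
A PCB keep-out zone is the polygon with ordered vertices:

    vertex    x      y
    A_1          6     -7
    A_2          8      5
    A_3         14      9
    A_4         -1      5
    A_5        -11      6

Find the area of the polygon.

128.5

Σ = (86) + (2) + (79) + (49) + (41) = 257
Area = |Σ|/2 = 128.5.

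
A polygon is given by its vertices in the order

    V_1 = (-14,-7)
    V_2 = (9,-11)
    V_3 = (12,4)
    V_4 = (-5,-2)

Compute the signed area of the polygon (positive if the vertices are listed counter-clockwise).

194

Apply Gauss's area formula: 2A = Σ (x_i·y_{i+1} − x_{i+1}·y_i), indices taken mod 4.
Σ = (217) + (168) + (-4) + (7) = 388
Signed area = Σ/2 = 194 (positive ⇒ counter-clockwise traversal).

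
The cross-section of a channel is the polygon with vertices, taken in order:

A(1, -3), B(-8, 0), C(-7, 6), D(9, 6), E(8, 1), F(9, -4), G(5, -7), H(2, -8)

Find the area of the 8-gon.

157.5

Σ = (-24) + (-48) + (-96) + (-39) + (-41) + (-43) + (-26) + (2) = -315
Area = |Σ|/2 = 157.5.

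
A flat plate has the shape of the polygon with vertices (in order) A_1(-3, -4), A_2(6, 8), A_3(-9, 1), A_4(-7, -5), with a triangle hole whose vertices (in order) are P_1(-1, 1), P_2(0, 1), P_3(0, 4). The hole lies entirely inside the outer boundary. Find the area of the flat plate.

Outer boundary:
Apply the shoelace formula: 2A = Σ (x_i·y_{i+1} − x_{i+1}·y_i), indices taken mod 4.
Cross-terms: 0, 78, 52, 13  ⇒  Σ = 143
Area = |Σ|/2 = 71.5.
Hole:
P_1→P_2: (-1)(1) − (0)(1) = -1
P_2→P_3: (0)(4) − (0)(1) = 0
P_3→P_1: (0)(1) − (-1)(4) = 4
Σ = 3
Area = |Σ|/2 = 1.5.
Net area = 71.5 − 1.5 = 70.

70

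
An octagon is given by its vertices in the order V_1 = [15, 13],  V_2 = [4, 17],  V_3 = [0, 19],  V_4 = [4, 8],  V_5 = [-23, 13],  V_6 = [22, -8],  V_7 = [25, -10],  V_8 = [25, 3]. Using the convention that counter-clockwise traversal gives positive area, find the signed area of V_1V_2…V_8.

461

Σ = (203) + (76) + (-76) + (236) + (-102) + (-20) + (325) + (280) = 922
Signed area = Σ/2 = 461 (positive ⇒ counter-clockwise traversal).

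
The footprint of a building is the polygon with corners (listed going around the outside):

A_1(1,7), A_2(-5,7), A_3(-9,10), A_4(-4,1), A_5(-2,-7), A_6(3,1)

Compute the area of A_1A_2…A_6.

77.5

Apply the shoelace formula: 2A = Σ (x_i·y_{i+1} − x_{i+1}·y_i), indices taken mod 6.
Σ = (42) + (13) + (31) + (30) + (19) + (20) = 155
Area = |Σ|/2 = 77.5.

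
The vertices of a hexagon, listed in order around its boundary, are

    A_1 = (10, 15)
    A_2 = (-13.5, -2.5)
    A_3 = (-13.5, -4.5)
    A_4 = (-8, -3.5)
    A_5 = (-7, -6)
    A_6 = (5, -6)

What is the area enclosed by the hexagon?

Apply the surveyor's formula: 2A = Σ (x_i·y_{i+1} − x_{i+1}·y_i), indices taken mod 6.
Cross-terms: 177.5, 27, 11.25, 23.5, 72, 135  ⇒  Σ = 446.25
Area = |Σ|/2 = 223.125.

223.125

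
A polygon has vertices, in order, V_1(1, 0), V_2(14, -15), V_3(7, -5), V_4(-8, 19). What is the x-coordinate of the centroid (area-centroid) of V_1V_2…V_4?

275/141

Apply the shoelace formula. First the cross-terms c_i = x_i·y_{i+1} − x_{i+1}·y_i:
  -15, 35, 93, -19  ⇒  2A = 94, A = 47.
Then Σ (x_i + x_{i+1})·c_i = 550, so x̄ = 550 / (6·47) = 275/141.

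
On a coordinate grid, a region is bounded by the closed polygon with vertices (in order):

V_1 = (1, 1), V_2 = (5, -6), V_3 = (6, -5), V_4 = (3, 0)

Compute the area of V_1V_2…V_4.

Apply the surveyor's formula: 2A = Σ (x_i·y_{i+1} − x_{i+1}·y_i), indices taken mod 4.
Cross-terms: -11, 11, 15, 3  ⇒  Σ = 18
Area = |Σ|/2 = 9.

9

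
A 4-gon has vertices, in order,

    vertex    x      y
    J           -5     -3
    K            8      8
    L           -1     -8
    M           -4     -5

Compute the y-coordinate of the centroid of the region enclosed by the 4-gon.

-125/112

Apply the shoelace (surveyor's) formula. First the cross-terms c_i = x_i·y_{i+1} − x_{i+1}·y_i:
  -16, -56, -27, -13  ⇒  2A = -112, A = -56.
Then Σ (y_i + y_{i+1})·c_i = 375, so ȳ = 375 / (6·(-56)) = -125/112.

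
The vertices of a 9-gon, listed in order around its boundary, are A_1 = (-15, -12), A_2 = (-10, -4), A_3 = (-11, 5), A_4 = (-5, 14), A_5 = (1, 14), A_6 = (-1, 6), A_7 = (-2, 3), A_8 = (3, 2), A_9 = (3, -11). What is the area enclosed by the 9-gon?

A_1→A_2: (-15)(-4) − (-10)(-12) = -60
A_2→A_3: (-10)(5) − (-11)(-4) = -94
A_3→A_4: (-11)(14) − (-5)(5) = -129
A_4→A_5: (-5)(14) − (1)(14) = -84
A_5→A_6: (1)(6) − (-1)(14) = 20
A_6→A_7: (-1)(3) − (-2)(6) = 9
A_7→A_8: (-2)(2) − (3)(3) = -13
A_8→A_9: (3)(-11) − (3)(2) = -39
A_9→A_1: (3)(-12) − (-15)(-11) = -201
Σ = -591
Area = |Σ|/2 = 295.5.

295.5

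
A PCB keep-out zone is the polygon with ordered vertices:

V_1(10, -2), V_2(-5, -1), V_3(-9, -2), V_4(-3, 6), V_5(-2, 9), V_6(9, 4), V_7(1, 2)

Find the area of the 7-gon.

95.5

Apply the surveyor's formula: 2A = Σ (x_i·y_{i+1} − x_{i+1}·y_i), indices taken mod 7.
Σ = (-20) + (1) + (-60) + (-15) + (-89) + (14) + (-22) = -191
Area = |Σ|/2 = 95.5.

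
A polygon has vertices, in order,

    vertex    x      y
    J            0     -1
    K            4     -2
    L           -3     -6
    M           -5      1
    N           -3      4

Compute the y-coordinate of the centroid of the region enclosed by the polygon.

Apply the surveyor's formula. First the cross-terms c_i = x_i·y_{i+1} − x_{i+1}·y_i:
  4, -30, -33, -17, 3  ⇒  2A = -73, A = -36.5.
Then Σ (y_i + y_{i+1})·c_i = 317, so ȳ = 317 / (6·(-36.5)) = -317/219.

-317/219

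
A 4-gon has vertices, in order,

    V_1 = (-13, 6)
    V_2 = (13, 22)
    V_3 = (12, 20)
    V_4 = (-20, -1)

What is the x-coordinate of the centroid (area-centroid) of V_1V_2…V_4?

-395/113

Apply the shoelace formula. First the cross-terms c_i = x_i·y_{i+1} − x_{i+1}·y_i:
  -364, -4, 388, -133  ⇒  2A = -113, A = -56.5.
Then Σ (x_i + x_{i+1})·c_i = 1185, so x̄ = 1185 / (6·(-56.5)) = -395/113.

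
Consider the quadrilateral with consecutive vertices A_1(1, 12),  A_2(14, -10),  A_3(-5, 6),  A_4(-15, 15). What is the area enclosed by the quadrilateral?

162

Apply Gauss's area formula: 2A = Σ (x_i·y_{i+1} − x_{i+1}·y_i), indices taken mod 4.
Σ = (-178) + (34) + (15) + (-195) = -324
Area = |Σ|/2 = 162.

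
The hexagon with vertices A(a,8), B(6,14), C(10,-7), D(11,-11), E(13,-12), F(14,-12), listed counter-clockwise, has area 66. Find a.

10

The doubled signed area Σ (x_i y_{i+1} − x_{i+1} y_i) is linear in a.
With a=0 it equals -128; the coefficient of a is 26 (from the two edges through A).
So 26·a + -128 = 2·66 = 132 ⇒ a = 10.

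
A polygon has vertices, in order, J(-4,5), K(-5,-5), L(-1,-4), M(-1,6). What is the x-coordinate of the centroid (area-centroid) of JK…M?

Apply the shoelace (surveyor's) formula. First the cross-terms c_i = x_i·y_{i+1} − x_{i+1}·y_i:
  45, 15, -10, 19  ⇒  2A = 69, A = 34.5.
Then Σ (x_i + x_{i+1})·c_i = -570, so x̄ = -570 / (6·34.5) = -190/69.

-190/69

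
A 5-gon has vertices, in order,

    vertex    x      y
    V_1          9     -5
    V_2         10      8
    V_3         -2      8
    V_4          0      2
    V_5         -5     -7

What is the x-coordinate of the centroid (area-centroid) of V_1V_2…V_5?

283/78

Apply the shoelace (surveyor's) formula. First the cross-terms c_i = x_i·y_{i+1} − x_{i+1}·y_i:
  122, 96, -4, 10, 88  ⇒  2A = 312, A = 156.
Then Σ (x_i + x_{i+1})·c_i = 3396, so x̄ = 3396 / (6·156) = 283/78.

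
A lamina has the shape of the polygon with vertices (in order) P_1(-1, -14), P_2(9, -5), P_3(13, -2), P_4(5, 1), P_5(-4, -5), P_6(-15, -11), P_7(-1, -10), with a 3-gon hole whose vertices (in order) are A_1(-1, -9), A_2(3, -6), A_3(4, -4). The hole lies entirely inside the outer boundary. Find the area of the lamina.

143.5

Outer boundary:
Apply the shoelace formula: 2A = Σ (x_i·y_{i+1} − x_{i+1}·y_i), indices taken mod 7.
Σ = (131) + (47) + (23) + (-21) + (-31) + (139) + (4) = 292
Area = |Σ|/2 = 146.
Hole:
Σ = (33) + (12) + (-40) = 5
Area = |Σ|/2 = 2.5.
Net area = 146 − 2.5 = 143.5.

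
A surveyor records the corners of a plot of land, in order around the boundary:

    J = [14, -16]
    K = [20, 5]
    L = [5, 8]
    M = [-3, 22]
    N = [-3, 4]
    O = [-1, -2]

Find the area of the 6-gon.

Apply the shoelace (surveyor's) formula: 2A = Σ (x_i·y_{i+1} − x_{i+1}·y_i), indices taken mod 6.
J→K: (14)(5) − (20)(-16) = 390
K→L: (20)(8) − (5)(5) = 135
L→M: (5)(22) − (-3)(8) = 134
M→N: (-3)(4) − (-3)(22) = 54
N→O: (-3)(-2) − (-1)(4) = 10
O→J: (-1)(-16) − (14)(-2) = 44
Σ = 767
Area = |Σ|/2 = 383.5.

383.5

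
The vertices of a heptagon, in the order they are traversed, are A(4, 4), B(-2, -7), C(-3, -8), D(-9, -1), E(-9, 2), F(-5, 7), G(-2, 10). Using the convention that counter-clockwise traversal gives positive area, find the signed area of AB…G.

Apply the surveyor's formula: 2A = Σ (x_i·y_{i+1} − x_{i+1}·y_i), indices taken mod 7.
A→B: (4)(-7) − (-2)(4) = -20
B→C: (-2)(-8) − (-3)(-7) = -5
C→D: (-3)(-1) − (-9)(-8) = -69
D→E: (-9)(2) − (-9)(-1) = -27
E→F: (-9)(7) − (-5)(2) = -53
F→G: (-5)(10) − (-2)(7) = -36
G→A: (-2)(4) − (4)(10) = -48
Σ = -258
Signed area = Σ/2 = -129 (negative ⇒ clockwise traversal).

-129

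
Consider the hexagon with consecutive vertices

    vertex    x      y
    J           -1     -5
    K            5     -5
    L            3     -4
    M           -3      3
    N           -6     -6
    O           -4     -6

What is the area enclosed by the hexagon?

Apply the shoelace formula: 2A = Σ (x_i·y_{i+1} − x_{i+1}·y_i), indices taken mod 6.
Σ = (30) + (-5) + (-3) + (36) + (12) + (14) = 84
Area = |Σ|/2 = 42.

42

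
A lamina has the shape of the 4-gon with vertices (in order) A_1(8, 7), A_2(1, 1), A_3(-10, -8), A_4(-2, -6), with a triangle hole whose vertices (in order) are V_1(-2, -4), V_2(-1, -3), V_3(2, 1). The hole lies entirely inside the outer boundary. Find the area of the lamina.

40

Outer boundary:
A_1→A_2: (8)(1) − (1)(7) = 1
A_2→A_3: (1)(-8) − (-10)(1) = 2
A_3→A_4: (-10)(-6) − (-2)(-8) = 44
A_4→A_1: (-2)(7) − (8)(-6) = 34
Σ = 81
Area = |Σ|/2 = 40.5.
Hole:
Apply the surveyor's formula: 2A = Σ (x_i·y_{i+1} − x_{i+1}·y_i), indices taken mod 3.
V_1→V_2: (-2)(-3) − (-1)(-4) = 2
V_2→V_3: (-1)(1) − (2)(-3) = 5
V_3→V_1: (2)(-4) − (-2)(1) = -6
Σ = 1
Area = |Σ|/2 = 0.5.
Net area = 40.5 − 0.5 = 40.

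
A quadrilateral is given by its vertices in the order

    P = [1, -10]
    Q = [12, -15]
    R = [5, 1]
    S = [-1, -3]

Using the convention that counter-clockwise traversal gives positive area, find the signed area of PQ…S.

95.5

Apply Gauss's area formula: 2A = Σ (x_i·y_{i+1} − x_{i+1}·y_i), indices taken mod 4.
Σ = (105) + (87) + (-14) + (13) = 191
Signed area = Σ/2 = 95.5 (positive ⇒ counter-clockwise traversal).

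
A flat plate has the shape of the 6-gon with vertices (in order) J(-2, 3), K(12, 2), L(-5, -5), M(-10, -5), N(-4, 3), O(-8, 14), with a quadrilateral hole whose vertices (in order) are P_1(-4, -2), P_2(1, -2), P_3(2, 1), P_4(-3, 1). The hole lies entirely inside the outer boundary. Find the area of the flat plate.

81.5

Outer boundary:
J→K: (-2)(2) − (12)(3) = -40
K→L: (12)(-5) − (-5)(2) = -50
L→M: (-5)(-5) − (-10)(-5) = -25
M→N: (-10)(3) − (-4)(-5) = -50
N→O: (-4)(14) − (-8)(3) = -32
O→J: (-8)(3) − (-2)(14) = 4
Σ = -193
Area = |Σ|/2 = 96.5.
Hole:
Σ = (10) + (5) + (5) + (10) = 30
Area = |Σ|/2 = 15.
Net area = 96.5 − 15 = 81.5.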